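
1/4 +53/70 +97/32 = 4523/1120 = 4.04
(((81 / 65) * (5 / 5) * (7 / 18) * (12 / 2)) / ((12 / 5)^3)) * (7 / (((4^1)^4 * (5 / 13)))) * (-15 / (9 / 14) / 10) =-1715 / 49152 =-0.03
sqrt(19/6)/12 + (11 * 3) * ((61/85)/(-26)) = -2013/2210 + sqrt(114)/72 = -0.76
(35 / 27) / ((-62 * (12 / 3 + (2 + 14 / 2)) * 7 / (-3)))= 5 / 7254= 0.00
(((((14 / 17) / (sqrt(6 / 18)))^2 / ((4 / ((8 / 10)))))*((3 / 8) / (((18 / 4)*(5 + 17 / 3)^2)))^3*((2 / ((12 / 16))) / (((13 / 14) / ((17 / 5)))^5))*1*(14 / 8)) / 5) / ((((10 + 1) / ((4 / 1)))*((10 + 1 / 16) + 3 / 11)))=0.00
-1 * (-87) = 87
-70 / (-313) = 70 / 313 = 0.22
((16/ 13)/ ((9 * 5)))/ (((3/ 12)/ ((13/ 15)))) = 64/ 675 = 0.09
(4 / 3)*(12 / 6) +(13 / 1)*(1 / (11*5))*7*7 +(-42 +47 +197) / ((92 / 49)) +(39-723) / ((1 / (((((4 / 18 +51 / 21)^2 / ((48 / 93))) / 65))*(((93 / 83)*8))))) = -1162.36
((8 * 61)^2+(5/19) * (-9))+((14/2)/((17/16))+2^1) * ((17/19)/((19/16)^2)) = 1633450827/6859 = 238147.08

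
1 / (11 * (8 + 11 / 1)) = 1 / 209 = 0.00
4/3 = 1.33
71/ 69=1.03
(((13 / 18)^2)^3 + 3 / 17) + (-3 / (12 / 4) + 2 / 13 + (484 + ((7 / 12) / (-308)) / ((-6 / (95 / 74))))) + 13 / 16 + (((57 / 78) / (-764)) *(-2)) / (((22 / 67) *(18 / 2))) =141490344874074967 / 292162912408224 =484.29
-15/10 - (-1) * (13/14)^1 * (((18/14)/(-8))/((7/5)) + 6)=21759/5488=3.96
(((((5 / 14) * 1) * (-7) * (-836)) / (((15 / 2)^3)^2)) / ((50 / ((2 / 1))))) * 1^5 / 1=26752 / 56953125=0.00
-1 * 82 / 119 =-82 / 119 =-0.69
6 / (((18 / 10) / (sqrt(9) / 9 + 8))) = 250 / 9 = 27.78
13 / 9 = 1.44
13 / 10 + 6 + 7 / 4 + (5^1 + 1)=301 / 20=15.05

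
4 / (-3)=-1.33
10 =10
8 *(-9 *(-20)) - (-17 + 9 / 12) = 5825 / 4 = 1456.25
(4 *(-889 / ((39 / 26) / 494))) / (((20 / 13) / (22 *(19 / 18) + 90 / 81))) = -833537068 / 45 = -18523045.96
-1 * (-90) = 90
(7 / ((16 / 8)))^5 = 16807 / 32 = 525.22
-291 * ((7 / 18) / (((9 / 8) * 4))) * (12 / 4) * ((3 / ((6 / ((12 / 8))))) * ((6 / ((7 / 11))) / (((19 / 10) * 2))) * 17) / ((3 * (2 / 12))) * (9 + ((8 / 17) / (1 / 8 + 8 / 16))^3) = -6177150023 / 137275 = -44998.36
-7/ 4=-1.75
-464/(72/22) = -1276/9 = -141.78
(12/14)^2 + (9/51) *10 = 2082/833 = 2.50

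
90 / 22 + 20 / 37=1885 / 407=4.63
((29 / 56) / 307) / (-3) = -29 / 51576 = -0.00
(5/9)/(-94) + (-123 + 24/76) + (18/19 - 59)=-2905259/16074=-180.74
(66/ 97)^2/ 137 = 4356/ 1289033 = 0.00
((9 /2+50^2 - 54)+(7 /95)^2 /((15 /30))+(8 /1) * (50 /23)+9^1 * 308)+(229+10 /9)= 5470.01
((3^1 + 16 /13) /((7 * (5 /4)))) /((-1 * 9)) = -44 /819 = -0.05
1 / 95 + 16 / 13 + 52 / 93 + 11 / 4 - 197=-88415179 / 459420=-192.45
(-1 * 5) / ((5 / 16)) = -16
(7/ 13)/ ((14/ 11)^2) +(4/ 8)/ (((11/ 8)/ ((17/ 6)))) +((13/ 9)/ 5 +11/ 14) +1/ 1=3.44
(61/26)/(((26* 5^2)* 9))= 61/152100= 0.00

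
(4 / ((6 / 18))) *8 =96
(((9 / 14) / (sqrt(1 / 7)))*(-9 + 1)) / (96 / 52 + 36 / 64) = -5.65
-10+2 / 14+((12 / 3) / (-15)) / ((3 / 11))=-3413 / 315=-10.83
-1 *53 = -53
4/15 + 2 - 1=19/15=1.27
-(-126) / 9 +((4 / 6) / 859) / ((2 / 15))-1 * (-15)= 24916 / 859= 29.01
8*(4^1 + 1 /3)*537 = 18616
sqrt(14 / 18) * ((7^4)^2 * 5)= 28824005 * sqrt(7) / 3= 25420383.01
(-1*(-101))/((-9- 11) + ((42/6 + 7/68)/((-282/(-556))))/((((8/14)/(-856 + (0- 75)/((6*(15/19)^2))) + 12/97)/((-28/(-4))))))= 212659941576/1635196446083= 0.13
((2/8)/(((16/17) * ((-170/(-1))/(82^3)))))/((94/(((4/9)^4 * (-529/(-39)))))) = 291673672/60131565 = 4.85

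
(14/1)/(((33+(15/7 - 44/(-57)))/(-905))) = -505533/1433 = -352.78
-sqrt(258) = -16.06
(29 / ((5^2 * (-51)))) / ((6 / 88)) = -1276 / 3825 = -0.33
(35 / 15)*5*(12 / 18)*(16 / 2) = 560 / 9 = 62.22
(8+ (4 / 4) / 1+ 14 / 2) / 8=2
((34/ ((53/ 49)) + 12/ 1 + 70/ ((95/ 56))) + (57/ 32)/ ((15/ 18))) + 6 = 7478757/ 80560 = 92.83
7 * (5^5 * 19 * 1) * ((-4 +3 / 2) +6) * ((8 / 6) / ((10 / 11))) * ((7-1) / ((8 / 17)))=108810625 / 4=27202656.25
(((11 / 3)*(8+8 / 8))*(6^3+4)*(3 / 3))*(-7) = -50820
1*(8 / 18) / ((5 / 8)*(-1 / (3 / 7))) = -32 / 105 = -0.30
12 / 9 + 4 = 16 / 3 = 5.33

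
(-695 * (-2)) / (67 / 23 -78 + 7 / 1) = -15985 / 783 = -20.42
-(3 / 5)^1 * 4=-12 / 5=-2.40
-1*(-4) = 4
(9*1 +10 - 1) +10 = 28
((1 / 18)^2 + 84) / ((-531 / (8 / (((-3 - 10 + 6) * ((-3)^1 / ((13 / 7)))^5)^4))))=-1034516198121861436651693634 / 28731453338331742173301125022589811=-0.00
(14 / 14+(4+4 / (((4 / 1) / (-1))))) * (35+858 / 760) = 13729 / 95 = 144.52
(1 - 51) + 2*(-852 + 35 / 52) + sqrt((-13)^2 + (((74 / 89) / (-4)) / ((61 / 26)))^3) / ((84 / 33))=-45569 / 26 + 715*sqrt(8687155179329) / 412636574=-1747.55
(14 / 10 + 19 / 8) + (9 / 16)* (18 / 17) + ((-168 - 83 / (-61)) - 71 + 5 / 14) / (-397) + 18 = 22.97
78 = 78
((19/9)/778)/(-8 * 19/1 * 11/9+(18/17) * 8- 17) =-323/23129162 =-0.00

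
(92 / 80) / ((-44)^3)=-23 / 1703680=-0.00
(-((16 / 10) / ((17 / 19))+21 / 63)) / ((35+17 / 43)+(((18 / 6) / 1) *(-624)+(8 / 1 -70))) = 23263 / 20818200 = 0.00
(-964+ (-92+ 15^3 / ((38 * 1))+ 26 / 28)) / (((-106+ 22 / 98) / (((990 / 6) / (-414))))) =-24738560 / 6794913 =-3.64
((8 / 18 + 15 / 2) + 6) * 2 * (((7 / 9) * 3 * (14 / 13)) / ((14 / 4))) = 7028 / 351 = 20.02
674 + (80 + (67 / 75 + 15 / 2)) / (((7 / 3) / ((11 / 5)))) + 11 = 1344599 / 1750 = 768.34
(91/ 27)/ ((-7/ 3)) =-13/ 9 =-1.44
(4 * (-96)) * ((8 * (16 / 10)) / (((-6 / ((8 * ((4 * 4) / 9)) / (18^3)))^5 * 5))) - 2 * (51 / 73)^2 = -128069455828977210343629026 / 131196103443411606500571225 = -0.98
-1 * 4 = -4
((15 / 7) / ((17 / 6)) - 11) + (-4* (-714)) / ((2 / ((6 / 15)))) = 333769 / 595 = 560.96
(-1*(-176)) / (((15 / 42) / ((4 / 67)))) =9856 / 335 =29.42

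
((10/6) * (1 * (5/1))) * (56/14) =33.33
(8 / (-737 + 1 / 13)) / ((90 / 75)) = -13 / 1437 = -0.01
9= 9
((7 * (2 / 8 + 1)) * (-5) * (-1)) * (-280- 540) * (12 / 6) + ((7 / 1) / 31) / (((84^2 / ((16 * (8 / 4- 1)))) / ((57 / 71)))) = -3316356731 / 46221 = -71750.00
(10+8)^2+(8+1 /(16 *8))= 42497 /128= 332.01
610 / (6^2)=305 / 18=16.94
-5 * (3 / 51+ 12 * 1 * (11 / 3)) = -3745 / 17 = -220.29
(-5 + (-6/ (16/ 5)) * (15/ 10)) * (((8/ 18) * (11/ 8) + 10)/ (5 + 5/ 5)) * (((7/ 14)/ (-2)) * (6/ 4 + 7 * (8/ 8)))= 405875/ 13824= 29.36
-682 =-682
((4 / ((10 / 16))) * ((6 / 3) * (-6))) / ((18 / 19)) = -1216 / 15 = -81.07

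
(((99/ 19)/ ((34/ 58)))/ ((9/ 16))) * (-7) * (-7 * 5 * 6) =23228.73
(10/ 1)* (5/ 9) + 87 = 833/ 9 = 92.56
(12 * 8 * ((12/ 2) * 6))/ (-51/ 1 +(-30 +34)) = -3456/ 47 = -73.53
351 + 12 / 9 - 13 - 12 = 982 / 3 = 327.33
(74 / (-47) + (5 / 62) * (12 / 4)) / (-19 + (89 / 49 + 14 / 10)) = 951335 / 11268438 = 0.08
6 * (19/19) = 6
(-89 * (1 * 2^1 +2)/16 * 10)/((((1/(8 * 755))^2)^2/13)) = -3849648898284800000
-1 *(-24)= 24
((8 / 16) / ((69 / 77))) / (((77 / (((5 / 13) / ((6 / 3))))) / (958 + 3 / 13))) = 62285 / 46644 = 1.34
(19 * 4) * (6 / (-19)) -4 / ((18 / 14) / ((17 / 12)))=-767 / 27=-28.41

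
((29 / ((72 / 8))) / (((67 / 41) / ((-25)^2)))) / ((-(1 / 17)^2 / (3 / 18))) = -214763125 / 3618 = -59359.63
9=9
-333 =-333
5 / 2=2.50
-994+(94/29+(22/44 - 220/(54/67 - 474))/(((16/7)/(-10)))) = -114350086/114927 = -994.98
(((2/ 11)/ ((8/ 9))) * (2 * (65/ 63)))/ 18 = 65/ 2772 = 0.02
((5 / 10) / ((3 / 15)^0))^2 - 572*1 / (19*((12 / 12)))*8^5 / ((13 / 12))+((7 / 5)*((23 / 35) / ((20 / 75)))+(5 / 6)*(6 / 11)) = -1903156757 / 2090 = -910601.32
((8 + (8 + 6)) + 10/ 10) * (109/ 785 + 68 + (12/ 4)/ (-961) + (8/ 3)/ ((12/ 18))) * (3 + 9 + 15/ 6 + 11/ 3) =68213105899/ 2263155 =30140.71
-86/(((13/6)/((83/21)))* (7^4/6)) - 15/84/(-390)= -2053343/5243784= -0.39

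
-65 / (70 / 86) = -559 / 7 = -79.86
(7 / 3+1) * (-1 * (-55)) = 550 / 3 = 183.33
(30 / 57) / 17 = 10 / 323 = 0.03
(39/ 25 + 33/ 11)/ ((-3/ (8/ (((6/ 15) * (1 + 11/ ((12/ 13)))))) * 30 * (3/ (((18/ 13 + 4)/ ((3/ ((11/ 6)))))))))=-23408/ 272025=-0.09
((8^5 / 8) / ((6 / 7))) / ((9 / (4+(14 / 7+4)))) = 143360 / 27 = 5309.63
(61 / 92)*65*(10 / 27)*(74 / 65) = 11285 / 621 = 18.17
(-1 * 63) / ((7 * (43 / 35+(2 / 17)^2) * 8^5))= -30345 / 137265152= -0.00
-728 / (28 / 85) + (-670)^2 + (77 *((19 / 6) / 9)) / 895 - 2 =446688.03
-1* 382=-382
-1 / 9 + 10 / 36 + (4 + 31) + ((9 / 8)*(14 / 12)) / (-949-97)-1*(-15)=2518705 / 50208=50.17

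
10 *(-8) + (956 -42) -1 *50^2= -1666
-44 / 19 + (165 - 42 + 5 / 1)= 2388 / 19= 125.68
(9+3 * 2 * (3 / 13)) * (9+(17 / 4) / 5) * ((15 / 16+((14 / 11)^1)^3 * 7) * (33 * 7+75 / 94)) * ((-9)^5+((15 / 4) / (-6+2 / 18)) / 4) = -1899387503835792795081 / 88272431104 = -21517335368.25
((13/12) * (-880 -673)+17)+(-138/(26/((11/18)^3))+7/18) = -42109195/25272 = -1666.24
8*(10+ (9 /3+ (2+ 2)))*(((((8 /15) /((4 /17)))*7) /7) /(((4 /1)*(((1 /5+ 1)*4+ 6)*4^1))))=289 /162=1.78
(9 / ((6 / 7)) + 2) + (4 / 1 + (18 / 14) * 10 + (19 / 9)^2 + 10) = 49685 / 1134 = 43.81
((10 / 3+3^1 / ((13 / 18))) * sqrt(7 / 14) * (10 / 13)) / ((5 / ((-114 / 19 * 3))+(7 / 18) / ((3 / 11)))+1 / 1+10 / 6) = 13140 * sqrt(2) / 17407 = 1.07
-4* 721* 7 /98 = -206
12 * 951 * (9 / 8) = 25677 / 2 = 12838.50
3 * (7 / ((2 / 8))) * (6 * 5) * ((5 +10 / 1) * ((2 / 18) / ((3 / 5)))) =7000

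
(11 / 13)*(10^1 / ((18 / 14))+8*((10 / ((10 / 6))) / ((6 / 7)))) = 6314 / 117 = 53.97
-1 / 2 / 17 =-1 / 34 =-0.03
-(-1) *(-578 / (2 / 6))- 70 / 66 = -57257 / 33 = -1735.06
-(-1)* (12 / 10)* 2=12 / 5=2.40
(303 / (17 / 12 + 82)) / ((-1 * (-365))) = 3636 / 365365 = 0.01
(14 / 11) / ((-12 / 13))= -91 / 66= -1.38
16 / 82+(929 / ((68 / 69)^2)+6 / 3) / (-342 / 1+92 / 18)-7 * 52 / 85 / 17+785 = 2247822715667 / 2874093440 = 782.10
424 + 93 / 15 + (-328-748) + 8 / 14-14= -23073 / 35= -659.23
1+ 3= 4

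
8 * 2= 16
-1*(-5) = 5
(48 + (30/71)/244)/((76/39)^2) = 632418111/50031712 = 12.64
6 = 6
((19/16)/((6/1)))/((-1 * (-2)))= 19/192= 0.10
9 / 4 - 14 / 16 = 11 / 8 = 1.38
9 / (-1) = -9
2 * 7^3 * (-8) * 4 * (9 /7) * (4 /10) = -56448 /5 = -11289.60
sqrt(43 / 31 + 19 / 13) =2 * sqrt(115661) / 403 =1.69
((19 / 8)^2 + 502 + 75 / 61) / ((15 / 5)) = 1986629 / 11712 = 169.62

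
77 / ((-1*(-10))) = 77 / 10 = 7.70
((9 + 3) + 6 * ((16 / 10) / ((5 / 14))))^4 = 892616806656 / 390625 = 2285099.03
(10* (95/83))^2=902500/6889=131.01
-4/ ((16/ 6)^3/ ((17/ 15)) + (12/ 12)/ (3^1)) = -612/ 2611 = -0.23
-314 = -314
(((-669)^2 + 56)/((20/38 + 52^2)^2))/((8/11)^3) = 215075939947/1351946749952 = 0.16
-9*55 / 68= -495 / 68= -7.28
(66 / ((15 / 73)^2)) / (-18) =-58619 / 675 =-86.84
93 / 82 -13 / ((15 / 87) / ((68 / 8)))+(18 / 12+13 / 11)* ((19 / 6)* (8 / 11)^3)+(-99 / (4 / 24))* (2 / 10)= -6800874998 / 9004215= -755.30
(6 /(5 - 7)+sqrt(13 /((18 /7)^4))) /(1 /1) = -3+49 *sqrt(13) /324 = -2.45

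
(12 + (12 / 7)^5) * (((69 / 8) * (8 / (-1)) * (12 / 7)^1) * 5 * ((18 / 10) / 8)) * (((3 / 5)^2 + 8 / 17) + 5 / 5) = -326492098812 / 50000825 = -6529.73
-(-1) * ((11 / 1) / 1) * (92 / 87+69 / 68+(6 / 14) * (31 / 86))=43615583 / 1780716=24.49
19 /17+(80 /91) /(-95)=32579 /29393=1.11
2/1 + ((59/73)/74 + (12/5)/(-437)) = 2.01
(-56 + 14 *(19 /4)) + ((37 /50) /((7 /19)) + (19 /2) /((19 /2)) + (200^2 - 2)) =7002014 /175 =40011.51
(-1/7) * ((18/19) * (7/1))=-18/19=-0.95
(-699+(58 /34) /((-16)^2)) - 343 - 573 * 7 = -21990627 /4352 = -5052.99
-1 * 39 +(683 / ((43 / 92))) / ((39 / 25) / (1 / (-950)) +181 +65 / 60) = -26913555 / 670757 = -40.12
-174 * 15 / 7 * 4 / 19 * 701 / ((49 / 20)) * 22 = -3220113600 / 6517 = -494109.81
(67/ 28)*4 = 67/ 7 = 9.57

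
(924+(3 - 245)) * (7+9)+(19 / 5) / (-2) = 109101 / 10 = 10910.10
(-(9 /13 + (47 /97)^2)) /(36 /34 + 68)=-963883 /71800079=-0.01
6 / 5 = 1.20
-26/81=-0.32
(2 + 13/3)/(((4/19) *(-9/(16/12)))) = -361/81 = -4.46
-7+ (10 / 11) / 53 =-4071 / 583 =-6.98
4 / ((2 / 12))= 24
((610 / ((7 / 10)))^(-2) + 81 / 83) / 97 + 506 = 151589335274067 / 299577710000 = 506.01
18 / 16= 9 / 8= 1.12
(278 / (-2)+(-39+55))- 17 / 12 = -1493 / 12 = -124.42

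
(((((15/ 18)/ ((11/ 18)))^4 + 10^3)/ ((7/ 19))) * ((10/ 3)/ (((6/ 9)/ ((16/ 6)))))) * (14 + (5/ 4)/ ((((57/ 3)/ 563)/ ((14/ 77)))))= 848882092500/ 1127357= 752984.27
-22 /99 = -2 /9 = -0.22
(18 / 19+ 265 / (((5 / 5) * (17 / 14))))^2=5012073616 / 104329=48041.04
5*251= 1255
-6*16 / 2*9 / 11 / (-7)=432 / 77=5.61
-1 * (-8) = 8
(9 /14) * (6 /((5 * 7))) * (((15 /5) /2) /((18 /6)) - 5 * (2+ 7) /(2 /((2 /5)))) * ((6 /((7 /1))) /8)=-1377 /13720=-0.10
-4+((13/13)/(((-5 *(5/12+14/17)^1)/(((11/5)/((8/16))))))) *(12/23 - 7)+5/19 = 216073/251275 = 0.86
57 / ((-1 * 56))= -57 / 56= -1.02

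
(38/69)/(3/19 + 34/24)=2888/8257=0.35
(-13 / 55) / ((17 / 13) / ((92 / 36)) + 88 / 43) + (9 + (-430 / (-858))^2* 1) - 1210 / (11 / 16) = -52991770612601 / 30266462655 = -1750.84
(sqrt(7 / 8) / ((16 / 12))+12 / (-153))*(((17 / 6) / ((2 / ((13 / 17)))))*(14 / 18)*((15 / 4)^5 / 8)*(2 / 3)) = -284375 / 69632+2559375*sqrt(14) / 262144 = 32.45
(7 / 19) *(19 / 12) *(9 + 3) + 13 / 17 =132 / 17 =7.76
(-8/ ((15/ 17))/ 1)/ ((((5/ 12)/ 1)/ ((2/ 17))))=-64/ 25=-2.56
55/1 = 55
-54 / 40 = -27 / 20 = -1.35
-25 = -25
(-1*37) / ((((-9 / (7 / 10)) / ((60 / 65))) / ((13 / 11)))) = 518 / 165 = 3.14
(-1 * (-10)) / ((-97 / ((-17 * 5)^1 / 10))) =85 / 97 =0.88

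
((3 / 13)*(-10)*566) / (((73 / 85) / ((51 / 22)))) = -36804150 / 10439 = -3525.64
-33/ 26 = -1.27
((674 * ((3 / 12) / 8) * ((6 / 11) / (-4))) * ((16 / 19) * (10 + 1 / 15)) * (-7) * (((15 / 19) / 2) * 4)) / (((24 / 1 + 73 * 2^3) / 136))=18166659 / 301796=60.20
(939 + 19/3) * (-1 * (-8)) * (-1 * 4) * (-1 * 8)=726016/3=242005.33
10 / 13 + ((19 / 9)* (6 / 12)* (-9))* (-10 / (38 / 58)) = 1895 / 13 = 145.77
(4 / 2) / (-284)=-1 / 142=-0.01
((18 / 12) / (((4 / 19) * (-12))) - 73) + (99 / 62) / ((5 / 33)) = -312753 / 4960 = -63.06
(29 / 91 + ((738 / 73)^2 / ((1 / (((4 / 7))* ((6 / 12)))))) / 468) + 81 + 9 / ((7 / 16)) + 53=154.95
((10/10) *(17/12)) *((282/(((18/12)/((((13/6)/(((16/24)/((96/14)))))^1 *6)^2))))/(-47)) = -4964544/49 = -101317.22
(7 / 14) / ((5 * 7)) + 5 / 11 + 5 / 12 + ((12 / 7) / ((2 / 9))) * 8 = 289211 / 4620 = 62.60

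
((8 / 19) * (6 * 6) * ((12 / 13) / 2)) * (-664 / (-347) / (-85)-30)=-80535168 / 383435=-210.04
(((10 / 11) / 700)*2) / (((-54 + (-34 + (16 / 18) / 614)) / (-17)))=46971 / 93608900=0.00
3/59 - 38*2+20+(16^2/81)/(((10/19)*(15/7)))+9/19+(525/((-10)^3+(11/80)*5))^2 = -52.40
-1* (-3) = 3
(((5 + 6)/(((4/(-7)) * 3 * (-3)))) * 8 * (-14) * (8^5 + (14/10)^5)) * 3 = -220810635892/9375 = -23553134.50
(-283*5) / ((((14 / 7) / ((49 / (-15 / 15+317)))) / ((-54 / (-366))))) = -624015 / 38552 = -16.19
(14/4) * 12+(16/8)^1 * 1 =44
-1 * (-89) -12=77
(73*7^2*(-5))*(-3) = 53655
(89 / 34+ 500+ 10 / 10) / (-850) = -17123 / 28900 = -0.59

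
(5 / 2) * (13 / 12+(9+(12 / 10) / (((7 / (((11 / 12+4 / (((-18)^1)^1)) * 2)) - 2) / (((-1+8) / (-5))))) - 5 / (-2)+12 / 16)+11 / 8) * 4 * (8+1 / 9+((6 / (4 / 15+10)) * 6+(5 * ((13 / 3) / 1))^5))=1441766134913525 / 2133054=675916378.54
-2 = -2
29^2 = 841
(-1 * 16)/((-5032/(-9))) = -0.03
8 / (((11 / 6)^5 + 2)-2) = 62208 / 161051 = 0.39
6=6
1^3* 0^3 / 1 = 0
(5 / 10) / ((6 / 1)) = 1 / 12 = 0.08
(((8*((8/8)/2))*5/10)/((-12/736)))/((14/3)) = -184/7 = -26.29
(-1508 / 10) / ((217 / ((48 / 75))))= -12064 / 27125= -0.44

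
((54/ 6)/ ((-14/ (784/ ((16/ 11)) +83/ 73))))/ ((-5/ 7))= 35487/ 73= 486.12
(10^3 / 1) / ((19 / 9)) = 9000 / 19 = 473.68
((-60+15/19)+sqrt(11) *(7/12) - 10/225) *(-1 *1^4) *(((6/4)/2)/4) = 50663/4560 - 7 *sqrt(11)/64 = 10.75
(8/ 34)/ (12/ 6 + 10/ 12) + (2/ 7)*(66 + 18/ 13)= 508512/ 26299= 19.34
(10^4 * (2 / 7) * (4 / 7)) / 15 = 16000 / 147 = 108.84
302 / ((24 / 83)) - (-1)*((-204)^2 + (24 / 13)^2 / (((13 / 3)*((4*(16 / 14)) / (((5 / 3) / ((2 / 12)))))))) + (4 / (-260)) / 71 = 399284325647 / 9359220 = 42662.14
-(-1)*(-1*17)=-17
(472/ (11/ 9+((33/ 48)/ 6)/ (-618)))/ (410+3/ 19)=177351168/ 188333431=0.94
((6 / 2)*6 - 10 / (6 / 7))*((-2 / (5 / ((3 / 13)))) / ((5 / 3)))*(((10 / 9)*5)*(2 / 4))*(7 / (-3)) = 266 / 117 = 2.27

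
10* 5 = 50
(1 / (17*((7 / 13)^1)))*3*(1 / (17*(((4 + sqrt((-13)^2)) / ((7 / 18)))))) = 13 / 29478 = 0.00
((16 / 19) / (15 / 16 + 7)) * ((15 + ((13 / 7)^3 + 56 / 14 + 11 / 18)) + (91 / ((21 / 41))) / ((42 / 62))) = 75941504 / 2482977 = 30.58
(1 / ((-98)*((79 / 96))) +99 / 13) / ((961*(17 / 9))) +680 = 559049702125 / 822126851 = 680.00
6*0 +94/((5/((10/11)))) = 188/11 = 17.09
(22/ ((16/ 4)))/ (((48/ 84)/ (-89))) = -6853/ 8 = -856.62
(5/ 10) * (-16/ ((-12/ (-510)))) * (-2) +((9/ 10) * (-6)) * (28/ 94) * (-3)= 160934/ 235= 684.83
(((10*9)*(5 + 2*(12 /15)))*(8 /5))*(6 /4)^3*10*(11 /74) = 176418 /37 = 4768.05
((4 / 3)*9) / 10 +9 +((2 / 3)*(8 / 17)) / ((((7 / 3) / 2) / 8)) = 7349 / 595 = 12.35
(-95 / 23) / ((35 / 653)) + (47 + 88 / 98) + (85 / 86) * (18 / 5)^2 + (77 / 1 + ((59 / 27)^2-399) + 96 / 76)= -1115310053597 / 3356166555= -332.32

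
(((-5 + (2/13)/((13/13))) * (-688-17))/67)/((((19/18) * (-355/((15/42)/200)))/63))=-719523/46999160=-0.02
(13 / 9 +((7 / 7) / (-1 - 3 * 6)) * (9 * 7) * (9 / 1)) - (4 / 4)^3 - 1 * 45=-74.40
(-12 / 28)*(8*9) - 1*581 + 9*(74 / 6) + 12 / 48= -14017 / 28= -500.61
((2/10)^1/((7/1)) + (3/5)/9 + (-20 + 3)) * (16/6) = -2840/63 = -45.08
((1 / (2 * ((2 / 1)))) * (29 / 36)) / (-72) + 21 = 21.00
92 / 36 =23 / 9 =2.56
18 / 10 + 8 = 49 / 5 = 9.80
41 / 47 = 0.87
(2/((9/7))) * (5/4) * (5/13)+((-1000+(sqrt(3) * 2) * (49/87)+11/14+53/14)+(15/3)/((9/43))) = -968.84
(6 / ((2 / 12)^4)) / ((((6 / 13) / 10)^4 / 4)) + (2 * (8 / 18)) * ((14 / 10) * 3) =102819600056 / 15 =6854640003.73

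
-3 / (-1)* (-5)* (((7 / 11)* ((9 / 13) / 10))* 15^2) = -42525 / 286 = -148.69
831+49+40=920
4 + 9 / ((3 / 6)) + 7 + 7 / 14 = 59 / 2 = 29.50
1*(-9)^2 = 81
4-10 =-6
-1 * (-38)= 38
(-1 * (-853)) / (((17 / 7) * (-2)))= -5971 / 34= -175.62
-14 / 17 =-0.82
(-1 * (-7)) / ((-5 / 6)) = -42 / 5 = -8.40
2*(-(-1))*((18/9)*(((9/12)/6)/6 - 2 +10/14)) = -425/84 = -5.06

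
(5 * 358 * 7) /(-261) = -12530 /261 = -48.01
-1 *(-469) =469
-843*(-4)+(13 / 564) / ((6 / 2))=5705437 / 1692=3372.01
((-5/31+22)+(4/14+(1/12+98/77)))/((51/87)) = 19504675/486948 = 40.05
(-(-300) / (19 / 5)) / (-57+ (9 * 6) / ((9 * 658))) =-658 / 475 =-1.39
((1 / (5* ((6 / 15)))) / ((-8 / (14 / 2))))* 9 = -63 / 16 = -3.94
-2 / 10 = -1 / 5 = -0.20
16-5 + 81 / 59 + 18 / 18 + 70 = 4919 / 59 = 83.37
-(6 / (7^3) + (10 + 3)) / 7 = -4465 / 2401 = -1.86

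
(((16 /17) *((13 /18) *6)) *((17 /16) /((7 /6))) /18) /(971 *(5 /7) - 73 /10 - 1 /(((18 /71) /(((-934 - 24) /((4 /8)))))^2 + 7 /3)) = 4210068006430 /13993003033037001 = 0.00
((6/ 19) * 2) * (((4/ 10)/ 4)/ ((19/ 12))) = 72/ 1805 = 0.04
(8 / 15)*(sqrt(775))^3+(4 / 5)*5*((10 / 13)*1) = 11509.79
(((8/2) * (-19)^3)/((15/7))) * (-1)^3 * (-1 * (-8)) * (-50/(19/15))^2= 159600000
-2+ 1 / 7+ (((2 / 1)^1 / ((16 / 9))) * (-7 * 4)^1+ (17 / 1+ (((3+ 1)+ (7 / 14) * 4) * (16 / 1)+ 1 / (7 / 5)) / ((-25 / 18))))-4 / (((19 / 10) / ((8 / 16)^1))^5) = -74527526603 / 866634650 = -86.00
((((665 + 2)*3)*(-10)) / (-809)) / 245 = 4002 / 39641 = 0.10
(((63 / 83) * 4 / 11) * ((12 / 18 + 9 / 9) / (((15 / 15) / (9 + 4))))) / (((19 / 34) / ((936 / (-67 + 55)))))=-14479920 / 17347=-834.72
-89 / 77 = -1.16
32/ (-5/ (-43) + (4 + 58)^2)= 1376/ 165297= 0.01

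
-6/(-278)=3/139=0.02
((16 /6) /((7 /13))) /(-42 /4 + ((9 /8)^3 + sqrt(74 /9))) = -742330368 /1224669775 - 27262976 * sqrt(74) /1224669775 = -0.80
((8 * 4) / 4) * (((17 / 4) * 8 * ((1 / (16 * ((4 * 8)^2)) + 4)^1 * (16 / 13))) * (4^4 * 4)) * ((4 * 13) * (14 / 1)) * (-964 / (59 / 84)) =-80835068073984 / 59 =-1370085899559.05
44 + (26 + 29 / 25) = 1779 / 25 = 71.16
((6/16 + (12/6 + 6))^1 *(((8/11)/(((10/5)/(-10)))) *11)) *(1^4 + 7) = -2680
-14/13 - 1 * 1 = -27/13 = -2.08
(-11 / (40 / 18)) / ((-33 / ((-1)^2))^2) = -1 / 220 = -0.00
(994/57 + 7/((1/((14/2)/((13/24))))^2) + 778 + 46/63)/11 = 397548262/2225223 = 178.66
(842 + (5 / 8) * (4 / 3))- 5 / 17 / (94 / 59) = 2019829 / 2397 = 842.65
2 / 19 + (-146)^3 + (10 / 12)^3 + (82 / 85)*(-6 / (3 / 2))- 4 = -1085640025117 / 348840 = -3112143.17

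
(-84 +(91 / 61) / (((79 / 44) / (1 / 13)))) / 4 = -101122 / 4819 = -20.98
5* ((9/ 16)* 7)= 315/ 16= 19.69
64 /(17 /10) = 640 /17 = 37.65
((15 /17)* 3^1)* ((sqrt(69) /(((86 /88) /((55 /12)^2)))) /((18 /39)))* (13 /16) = 28117375* sqrt(69) /280704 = 832.05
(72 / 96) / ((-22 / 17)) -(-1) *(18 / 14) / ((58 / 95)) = 27267 / 17864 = 1.53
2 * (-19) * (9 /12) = -57 /2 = -28.50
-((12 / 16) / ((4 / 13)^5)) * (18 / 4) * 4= -10024911 / 2048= -4894.98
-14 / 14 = -1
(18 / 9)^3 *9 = 72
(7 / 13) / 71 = 7 / 923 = 0.01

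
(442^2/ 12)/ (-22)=-48841/ 66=-740.02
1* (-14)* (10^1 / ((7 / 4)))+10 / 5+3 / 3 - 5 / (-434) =-76.99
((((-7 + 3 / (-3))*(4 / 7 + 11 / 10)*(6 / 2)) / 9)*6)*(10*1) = -1872 / 7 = -267.43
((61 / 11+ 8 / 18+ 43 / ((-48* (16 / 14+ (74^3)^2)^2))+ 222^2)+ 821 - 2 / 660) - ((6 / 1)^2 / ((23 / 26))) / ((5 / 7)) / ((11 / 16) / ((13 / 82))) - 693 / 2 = 32728582120421638639330649970832729 / 657843112519715507914402790400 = 49751.35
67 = 67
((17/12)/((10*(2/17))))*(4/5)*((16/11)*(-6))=-8.41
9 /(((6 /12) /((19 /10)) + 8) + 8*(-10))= -171 /1363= -0.13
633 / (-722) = -633 / 722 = -0.88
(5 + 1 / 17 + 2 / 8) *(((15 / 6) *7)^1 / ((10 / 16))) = 2527 / 17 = 148.65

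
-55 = -55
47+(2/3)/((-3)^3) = 3805/81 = 46.98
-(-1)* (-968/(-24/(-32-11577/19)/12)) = -5897540/19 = -310396.84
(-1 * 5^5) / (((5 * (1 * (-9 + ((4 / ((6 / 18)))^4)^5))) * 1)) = -625 / 3833759992447475122167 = -0.00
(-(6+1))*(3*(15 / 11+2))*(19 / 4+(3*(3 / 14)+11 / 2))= -33855 / 44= -769.43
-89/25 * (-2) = 178/25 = 7.12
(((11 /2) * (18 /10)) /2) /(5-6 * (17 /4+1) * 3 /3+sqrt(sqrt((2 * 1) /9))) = 99 /(20 * (-53 /2+2^(1 /4) * sqrt(3) /3)) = -0.19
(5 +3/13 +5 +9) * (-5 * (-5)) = 6250/13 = 480.77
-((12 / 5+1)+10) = -67 / 5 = -13.40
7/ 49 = 1/ 7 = 0.14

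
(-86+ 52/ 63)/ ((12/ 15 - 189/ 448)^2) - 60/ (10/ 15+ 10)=-4437334435/ 7379064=-601.34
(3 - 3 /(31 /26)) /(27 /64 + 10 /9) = 8640 /27373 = 0.32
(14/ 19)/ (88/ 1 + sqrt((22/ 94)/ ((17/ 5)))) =0.01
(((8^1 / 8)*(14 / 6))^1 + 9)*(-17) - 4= -590 / 3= -196.67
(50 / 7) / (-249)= -50 / 1743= -0.03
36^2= 1296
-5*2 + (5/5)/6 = -9.83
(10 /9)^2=100 /81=1.23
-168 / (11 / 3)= -504 / 11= -45.82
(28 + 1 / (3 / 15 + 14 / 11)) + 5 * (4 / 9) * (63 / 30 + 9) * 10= 22303 / 81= 275.35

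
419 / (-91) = -419 / 91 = -4.60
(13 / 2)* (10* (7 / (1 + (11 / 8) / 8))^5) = 494307.40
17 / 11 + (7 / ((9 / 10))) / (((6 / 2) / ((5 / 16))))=5597 / 2376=2.36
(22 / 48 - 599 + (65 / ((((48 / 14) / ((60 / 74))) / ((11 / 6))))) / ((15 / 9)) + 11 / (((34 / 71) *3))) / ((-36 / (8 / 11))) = 4332371 / 373626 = 11.60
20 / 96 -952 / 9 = -105.57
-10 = -10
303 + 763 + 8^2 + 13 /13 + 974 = 2105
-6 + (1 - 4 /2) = -7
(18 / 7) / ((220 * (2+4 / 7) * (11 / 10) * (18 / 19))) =19 / 4356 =0.00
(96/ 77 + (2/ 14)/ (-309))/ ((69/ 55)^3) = 448501625/ 710564967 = 0.63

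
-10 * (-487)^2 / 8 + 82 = -1185517 / 4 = -296379.25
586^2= 343396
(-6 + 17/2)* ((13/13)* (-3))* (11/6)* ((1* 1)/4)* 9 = -495/16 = -30.94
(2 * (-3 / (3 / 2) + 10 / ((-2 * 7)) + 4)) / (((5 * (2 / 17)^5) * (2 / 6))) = 38336139 / 560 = 68457.39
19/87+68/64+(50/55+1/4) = 37361/15312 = 2.44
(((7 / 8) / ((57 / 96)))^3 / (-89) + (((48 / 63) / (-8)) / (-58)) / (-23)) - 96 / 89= -9531197363 / 8550587157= -1.11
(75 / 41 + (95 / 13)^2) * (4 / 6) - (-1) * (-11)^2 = 3280627 / 20787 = 157.82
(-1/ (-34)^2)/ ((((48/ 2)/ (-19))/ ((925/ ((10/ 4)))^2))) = 650275/ 6936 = 93.75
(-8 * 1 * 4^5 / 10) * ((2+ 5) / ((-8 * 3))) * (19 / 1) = 68096 / 15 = 4539.73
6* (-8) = -48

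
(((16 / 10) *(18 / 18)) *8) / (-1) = -64 / 5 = -12.80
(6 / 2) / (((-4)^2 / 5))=15 / 16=0.94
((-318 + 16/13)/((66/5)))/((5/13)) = -2059/33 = -62.39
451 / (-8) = -451 / 8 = -56.38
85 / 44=1.93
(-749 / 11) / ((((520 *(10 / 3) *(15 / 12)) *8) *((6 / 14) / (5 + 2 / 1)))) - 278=-159052701 / 572000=-278.06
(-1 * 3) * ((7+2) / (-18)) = 3 / 2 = 1.50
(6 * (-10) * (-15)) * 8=7200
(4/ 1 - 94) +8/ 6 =-266/ 3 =-88.67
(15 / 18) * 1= 5 / 6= 0.83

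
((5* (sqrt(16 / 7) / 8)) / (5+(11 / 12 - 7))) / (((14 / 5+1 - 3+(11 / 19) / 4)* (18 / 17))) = -32300* sqrt(7) / 98007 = -0.87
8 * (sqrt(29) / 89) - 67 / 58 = -67 / 58+8 * sqrt(29) / 89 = -0.67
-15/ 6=-5/ 2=-2.50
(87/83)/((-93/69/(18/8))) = -18009/10292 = -1.75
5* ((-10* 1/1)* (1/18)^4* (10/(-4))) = 125/104976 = 0.00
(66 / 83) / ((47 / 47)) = 66 / 83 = 0.80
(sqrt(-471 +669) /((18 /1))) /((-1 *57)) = -sqrt(22) /342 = -0.01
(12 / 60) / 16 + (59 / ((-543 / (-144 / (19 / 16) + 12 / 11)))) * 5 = 197617029 / 3026320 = 65.30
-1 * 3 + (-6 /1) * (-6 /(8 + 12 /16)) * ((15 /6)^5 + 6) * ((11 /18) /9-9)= -4803479 /1260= -3812.28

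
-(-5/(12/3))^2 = -25/16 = -1.56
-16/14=-8/7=-1.14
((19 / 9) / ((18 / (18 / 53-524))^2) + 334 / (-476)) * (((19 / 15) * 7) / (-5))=-16538828715769 / 5221790550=-3167.27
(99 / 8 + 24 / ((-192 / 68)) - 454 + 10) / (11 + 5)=-3521 / 128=-27.51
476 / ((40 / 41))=4879 / 10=487.90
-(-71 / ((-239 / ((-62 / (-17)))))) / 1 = -4402 / 4063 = -1.08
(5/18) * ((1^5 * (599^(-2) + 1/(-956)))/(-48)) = 1789225/296363885184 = 0.00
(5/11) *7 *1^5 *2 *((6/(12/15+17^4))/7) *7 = 700/1531233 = 0.00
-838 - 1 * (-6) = -832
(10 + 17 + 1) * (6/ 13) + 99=1455/ 13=111.92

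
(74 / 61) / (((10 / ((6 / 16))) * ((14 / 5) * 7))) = 111 / 47824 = 0.00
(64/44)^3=4096/1331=3.08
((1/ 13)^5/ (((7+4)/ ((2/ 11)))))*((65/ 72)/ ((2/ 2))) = 5/ 124411716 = 0.00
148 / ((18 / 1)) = 74 / 9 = 8.22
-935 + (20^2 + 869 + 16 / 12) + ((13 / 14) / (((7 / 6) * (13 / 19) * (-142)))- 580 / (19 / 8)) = 36136603 / 396606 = 91.11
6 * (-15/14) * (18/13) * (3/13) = -2430/1183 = -2.05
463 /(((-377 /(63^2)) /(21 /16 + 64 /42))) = -83394171 /6032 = -13825.29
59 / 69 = 0.86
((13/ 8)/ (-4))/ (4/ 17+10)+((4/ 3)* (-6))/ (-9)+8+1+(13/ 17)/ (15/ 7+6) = 9.94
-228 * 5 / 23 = -1140 / 23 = -49.57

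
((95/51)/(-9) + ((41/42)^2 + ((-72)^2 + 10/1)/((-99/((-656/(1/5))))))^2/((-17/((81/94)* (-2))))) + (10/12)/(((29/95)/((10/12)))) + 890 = 8730325210974994134163/2908078023312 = 3002094559.01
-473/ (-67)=473/ 67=7.06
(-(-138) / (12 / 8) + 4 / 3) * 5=1400 / 3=466.67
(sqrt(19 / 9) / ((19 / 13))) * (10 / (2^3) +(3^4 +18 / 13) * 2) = 8633 * sqrt(19) / 228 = 165.05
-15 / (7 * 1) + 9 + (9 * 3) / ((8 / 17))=3597 / 56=64.23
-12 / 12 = -1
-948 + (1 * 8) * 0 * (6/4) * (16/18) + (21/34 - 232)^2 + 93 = 60901309/1156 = 52682.79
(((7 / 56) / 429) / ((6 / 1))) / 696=1 / 14332032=0.00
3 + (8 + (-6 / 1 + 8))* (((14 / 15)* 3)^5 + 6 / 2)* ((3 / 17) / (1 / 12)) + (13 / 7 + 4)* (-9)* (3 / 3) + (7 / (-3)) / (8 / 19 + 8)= 26118738041 / 7140000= 3658.09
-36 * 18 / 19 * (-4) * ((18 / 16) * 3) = 8748 / 19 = 460.42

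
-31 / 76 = -0.41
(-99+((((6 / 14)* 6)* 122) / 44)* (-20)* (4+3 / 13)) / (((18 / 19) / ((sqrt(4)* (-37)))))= 54857.18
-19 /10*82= -779 /5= -155.80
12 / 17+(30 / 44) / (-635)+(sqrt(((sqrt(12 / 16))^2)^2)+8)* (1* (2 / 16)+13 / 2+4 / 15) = 139089857 / 2279904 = 61.01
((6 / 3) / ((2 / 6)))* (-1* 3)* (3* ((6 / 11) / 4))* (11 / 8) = -81 / 8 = -10.12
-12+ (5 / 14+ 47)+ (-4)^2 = 719 / 14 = 51.36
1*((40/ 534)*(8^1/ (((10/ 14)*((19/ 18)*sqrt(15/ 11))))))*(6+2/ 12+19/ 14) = 5.12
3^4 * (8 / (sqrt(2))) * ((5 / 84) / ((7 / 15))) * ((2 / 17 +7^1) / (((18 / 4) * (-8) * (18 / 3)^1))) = -1.93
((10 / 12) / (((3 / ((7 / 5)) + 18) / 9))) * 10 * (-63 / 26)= -11025 / 1222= -9.02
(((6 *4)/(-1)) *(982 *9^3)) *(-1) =17181072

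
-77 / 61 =-1.26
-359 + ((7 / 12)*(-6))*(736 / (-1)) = 2217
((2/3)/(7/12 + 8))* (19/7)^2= 2888/5047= 0.57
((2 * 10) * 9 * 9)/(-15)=-108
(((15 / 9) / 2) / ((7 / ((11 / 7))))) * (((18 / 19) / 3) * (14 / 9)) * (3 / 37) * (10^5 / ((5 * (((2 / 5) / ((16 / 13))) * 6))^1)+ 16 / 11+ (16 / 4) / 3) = 44011960 / 575757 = 76.44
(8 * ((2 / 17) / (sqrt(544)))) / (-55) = -2 * sqrt(34) / 15895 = -0.00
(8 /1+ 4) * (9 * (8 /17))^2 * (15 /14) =466560 /2023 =230.63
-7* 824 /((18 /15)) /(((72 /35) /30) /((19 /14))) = -1712375 /18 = -95131.94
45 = 45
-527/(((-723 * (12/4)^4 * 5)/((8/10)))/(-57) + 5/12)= -60078/732085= -0.08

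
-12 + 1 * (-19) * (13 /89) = -1315 /89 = -14.78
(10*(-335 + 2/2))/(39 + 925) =-835/241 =-3.46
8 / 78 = 4 / 39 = 0.10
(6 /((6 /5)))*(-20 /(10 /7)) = -70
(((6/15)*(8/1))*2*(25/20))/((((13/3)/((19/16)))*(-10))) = -0.22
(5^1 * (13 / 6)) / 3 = 65 / 18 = 3.61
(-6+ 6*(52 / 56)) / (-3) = 1 / 7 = 0.14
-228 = -228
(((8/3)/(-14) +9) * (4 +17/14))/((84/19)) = 10.39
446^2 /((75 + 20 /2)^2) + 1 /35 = 1393857 /50575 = 27.56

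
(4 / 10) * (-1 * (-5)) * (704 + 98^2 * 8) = 155072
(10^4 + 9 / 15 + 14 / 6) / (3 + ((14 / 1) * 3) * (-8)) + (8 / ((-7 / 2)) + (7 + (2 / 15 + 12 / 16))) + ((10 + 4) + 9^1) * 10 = 28749451 / 139860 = 205.56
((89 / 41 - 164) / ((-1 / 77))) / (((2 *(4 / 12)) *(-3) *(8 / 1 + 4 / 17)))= -248149 / 328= -756.55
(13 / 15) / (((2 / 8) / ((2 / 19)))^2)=832 / 5415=0.15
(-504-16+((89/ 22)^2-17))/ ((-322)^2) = -251987/ 50183056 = -0.01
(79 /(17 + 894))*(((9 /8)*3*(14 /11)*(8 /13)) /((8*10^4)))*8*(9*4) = 0.00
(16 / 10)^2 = 64 / 25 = 2.56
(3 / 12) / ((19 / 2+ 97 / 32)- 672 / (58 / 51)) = -232 / 536723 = -0.00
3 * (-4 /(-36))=0.33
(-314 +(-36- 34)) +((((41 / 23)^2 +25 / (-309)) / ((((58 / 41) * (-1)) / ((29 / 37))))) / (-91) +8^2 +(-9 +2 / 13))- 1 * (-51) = -152908696006 / 550373187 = -277.83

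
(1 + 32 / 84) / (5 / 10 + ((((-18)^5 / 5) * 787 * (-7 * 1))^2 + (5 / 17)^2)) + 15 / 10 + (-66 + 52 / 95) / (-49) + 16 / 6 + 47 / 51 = 191039883966365423769035092667 / 29738447425274095817683232670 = 6.42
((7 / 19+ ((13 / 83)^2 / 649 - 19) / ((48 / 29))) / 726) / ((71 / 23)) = -57888642109 / 11676647889104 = -0.00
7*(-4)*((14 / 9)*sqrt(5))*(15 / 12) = -490*sqrt(5) / 9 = -121.74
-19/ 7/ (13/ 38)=-722/ 91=-7.93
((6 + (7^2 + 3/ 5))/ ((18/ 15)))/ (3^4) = 139/ 243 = 0.57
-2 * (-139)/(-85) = -278/85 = -3.27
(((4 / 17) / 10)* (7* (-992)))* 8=-111104 / 85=-1307.11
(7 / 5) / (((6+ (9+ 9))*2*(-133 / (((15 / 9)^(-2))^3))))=-243 / 23750000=-0.00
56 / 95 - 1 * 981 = -93139 / 95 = -980.41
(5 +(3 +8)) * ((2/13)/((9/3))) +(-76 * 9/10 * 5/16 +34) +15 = 8875/312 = 28.45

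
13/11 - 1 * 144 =-1571/11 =-142.82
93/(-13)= -93/13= -7.15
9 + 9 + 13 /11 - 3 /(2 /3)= 323 /22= 14.68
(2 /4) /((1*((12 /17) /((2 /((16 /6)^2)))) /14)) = 2.79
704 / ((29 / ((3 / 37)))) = 2112 / 1073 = 1.97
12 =12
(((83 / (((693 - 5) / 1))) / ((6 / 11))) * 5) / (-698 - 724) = -4565 / 5870016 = -0.00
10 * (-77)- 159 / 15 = -3903 / 5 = -780.60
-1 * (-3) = 3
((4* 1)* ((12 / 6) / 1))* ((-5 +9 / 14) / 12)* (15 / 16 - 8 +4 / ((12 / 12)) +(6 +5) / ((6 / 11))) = -50081 / 1008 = -49.68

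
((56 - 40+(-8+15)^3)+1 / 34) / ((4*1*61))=12207 / 8296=1.47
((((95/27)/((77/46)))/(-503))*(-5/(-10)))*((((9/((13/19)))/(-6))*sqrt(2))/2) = 41515*sqrt(2)/18126108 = 0.00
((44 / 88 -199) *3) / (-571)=1.04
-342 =-342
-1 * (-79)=79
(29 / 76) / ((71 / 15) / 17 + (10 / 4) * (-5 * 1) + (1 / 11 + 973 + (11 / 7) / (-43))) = 24484845 / 61653930946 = 0.00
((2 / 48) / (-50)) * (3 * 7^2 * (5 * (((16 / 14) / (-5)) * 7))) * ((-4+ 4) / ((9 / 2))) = 0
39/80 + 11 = 919/80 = 11.49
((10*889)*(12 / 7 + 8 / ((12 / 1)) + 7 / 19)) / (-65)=-278638 / 741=-376.03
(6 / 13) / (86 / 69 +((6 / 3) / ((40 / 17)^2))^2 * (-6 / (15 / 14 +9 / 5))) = 887616000 / 1872563641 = 0.47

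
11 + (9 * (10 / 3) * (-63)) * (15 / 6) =-4714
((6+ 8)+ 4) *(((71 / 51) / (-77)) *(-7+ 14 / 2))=0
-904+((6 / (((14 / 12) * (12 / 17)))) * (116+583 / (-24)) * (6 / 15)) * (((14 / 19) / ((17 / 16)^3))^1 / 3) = -69950312 / 82365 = -849.27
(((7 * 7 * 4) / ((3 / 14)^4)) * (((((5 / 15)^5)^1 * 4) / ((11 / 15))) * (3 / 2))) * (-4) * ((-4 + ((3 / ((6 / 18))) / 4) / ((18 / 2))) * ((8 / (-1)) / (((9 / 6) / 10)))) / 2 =-30118144000 / 24057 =-1251949.29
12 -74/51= 538/51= 10.55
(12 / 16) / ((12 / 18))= 9 / 8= 1.12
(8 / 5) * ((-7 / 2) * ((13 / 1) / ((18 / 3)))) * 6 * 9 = -3276 / 5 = -655.20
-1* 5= -5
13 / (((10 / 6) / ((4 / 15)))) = 52 / 25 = 2.08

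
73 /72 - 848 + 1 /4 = -60965 /72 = -846.74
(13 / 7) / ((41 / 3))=39 / 287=0.14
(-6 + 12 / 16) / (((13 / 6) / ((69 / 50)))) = -4347 / 1300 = -3.34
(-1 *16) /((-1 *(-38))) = -8 /19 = -0.42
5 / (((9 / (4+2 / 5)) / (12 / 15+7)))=286 / 15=19.07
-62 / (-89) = 62 / 89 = 0.70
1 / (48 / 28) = 0.58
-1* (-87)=87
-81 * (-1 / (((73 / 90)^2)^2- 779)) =-5314410000 / 51081791759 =-0.10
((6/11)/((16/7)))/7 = 3/88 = 0.03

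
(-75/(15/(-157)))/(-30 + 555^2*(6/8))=628/184791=0.00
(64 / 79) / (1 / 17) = 1088 / 79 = 13.77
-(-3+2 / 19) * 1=55 / 19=2.89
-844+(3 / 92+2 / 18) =-698713 / 828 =-843.86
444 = 444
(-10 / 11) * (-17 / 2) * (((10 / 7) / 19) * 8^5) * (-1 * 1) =-27852800 / 1463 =-19038.14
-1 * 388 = -388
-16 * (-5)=80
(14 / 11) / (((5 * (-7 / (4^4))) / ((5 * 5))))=-2560 / 11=-232.73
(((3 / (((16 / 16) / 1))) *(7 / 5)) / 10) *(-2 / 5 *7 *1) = -147 / 125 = -1.18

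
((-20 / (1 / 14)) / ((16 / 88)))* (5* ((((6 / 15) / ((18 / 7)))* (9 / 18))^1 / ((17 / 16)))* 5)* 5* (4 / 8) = -7045.75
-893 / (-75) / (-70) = -0.17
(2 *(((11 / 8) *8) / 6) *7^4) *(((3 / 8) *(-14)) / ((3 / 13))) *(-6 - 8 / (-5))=26437411 / 30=881247.03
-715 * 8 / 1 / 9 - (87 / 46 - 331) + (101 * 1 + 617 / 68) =-2764151 / 14076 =-196.37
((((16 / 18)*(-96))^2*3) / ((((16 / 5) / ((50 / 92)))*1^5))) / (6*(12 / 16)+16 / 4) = 512000 / 1173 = 436.49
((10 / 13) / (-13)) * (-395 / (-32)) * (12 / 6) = -1975 / 1352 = -1.46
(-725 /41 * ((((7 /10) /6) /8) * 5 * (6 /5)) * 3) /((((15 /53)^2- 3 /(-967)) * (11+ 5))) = -393863935 /112957952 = -3.49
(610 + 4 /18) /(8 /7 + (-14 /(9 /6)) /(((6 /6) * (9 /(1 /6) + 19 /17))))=9005507 /14367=626.82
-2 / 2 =-1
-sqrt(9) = -3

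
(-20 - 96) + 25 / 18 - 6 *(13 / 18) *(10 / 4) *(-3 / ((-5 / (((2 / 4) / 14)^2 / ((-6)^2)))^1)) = -2156527 / 18816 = -114.61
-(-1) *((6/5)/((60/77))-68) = -3323/50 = -66.46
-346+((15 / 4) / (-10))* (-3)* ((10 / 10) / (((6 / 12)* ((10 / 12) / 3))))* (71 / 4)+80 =-4889 / 40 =-122.22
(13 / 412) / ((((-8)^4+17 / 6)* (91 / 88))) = 132 / 17731553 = 0.00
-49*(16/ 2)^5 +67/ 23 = -36929469/ 23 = -1605629.09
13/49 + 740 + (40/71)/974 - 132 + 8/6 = 3098482487/5082819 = 609.60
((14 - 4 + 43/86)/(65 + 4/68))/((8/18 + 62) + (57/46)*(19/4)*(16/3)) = 10557/6137984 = 0.00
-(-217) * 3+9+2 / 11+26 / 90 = 326933 / 495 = 660.47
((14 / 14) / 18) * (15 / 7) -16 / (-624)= 79 / 546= 0.14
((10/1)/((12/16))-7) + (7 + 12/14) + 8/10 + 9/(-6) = 2833/210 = 13.49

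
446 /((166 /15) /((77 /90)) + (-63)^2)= 34342 /306609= 0.11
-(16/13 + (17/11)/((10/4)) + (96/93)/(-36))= -363118/199485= -1.82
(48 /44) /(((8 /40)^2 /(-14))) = -381.82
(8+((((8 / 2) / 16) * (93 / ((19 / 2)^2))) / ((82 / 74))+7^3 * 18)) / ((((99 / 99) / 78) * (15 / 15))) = 7137251394 / 14801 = 482214.13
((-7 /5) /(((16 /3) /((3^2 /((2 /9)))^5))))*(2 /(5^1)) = -73222472421 /6400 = -11441011.32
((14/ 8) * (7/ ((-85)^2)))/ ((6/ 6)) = 49/ 28900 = 0.00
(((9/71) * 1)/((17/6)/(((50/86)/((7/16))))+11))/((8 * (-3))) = -900/2237707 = -0.00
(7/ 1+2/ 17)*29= 3509/ 17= 206.41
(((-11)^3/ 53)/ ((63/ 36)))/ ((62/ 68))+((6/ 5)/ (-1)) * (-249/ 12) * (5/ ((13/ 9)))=21067325/ 299026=70.45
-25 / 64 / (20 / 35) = -175 / 256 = -0.68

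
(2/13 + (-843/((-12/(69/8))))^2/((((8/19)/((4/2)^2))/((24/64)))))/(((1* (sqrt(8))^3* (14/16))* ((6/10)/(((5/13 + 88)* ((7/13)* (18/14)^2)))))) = 6172837403458905* sqrt(2)/1007878144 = 8661474.03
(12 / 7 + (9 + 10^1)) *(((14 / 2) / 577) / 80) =0.00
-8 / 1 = -8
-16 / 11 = -1.45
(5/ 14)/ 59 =5/ 826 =0.01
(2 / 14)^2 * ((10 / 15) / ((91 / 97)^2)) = 18818 / 1217307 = 0.02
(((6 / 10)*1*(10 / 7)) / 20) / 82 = 3 / 5740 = 0.00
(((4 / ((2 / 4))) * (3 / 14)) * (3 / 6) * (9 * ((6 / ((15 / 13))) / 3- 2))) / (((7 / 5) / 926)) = -66672 / 49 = -1360.65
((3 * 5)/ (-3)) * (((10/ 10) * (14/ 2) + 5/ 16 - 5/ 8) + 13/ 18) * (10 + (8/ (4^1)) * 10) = -26675/ 24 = -1111.46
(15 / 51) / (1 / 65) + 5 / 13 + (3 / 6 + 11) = 13703 / 442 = 31.00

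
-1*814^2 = -662596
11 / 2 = 5.50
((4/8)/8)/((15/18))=3/40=0.08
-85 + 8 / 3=-247 / 3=-82.33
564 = 564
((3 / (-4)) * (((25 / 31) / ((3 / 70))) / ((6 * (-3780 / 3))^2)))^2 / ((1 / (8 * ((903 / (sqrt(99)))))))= 1075 * sqrt(11) / 80537681258496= 0.00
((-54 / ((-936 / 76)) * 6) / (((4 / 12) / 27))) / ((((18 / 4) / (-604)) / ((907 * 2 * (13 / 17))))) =-6744858336 / 17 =-396756372.71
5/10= 1/2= 0.50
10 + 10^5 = 100010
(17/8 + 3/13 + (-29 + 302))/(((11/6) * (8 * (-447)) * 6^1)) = -28637/4090944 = -0.01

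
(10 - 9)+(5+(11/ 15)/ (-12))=1069/ 180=5.94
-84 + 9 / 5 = -411 / 5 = -82.20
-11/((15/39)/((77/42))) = -52.43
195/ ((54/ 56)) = 1820/ 9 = 202.22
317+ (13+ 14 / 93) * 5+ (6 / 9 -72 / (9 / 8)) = 9902 / 31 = 319.42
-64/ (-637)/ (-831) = -64/ 529347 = -0.00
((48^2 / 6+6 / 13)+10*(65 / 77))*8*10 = 31463680 / 1001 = 31432.25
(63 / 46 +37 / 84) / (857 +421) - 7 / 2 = -8638339 / 2469096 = -3.50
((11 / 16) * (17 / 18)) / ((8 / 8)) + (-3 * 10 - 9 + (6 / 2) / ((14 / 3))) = -76019 / 2016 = -37.71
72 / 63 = 1.14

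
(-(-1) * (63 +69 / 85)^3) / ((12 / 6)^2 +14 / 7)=26595477504 / 614125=43306.29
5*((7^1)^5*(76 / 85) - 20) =1275632 / 17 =75037.18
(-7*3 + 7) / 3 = -14 / 3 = -4.67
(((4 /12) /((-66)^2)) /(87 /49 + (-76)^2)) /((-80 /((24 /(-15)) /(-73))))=-49 /13503885100200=-0.00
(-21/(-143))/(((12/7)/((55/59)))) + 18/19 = 59879/58292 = 1.03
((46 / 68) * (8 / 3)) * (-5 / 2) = -230 / 51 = -4.51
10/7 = 1.43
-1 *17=-17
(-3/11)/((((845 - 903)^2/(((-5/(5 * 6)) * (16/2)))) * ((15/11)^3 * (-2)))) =-121/5676750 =-0.00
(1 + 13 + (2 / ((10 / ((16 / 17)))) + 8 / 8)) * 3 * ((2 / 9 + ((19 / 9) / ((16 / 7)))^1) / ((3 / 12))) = 14201 / 68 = 208.84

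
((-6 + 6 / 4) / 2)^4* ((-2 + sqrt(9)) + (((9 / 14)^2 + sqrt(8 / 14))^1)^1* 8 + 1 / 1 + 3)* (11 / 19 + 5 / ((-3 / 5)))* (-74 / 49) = 17883099* sqrt(7) / 26068 + 7278421293 / 2919616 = 4307.97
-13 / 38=-0.34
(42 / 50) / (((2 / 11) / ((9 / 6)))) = 693 / 100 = 6.93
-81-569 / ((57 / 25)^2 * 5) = -334294 / 3249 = -102.89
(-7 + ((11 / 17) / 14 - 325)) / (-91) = 79005 / 21658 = 3.65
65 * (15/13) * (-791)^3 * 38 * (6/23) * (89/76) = -9910646261775/23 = -430897663555.43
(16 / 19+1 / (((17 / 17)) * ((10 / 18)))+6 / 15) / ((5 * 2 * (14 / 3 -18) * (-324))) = 289 / 4104000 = 0.00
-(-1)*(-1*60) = -60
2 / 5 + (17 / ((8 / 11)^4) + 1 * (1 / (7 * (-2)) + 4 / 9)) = 79399931 / 1290240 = 61.54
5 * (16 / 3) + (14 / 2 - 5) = 28.67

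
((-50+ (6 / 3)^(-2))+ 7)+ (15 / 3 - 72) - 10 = -479 / 4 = -119.75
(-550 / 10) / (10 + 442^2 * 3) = -5 / 53282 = -0.00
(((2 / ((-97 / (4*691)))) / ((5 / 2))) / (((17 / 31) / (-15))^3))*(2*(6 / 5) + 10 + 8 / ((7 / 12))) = 40640877433440 / 3335927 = 12182783.81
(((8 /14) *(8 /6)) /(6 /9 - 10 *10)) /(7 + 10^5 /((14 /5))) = -8 /37257301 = -0.00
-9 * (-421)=3789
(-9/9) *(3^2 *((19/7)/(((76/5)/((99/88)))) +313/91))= -95409/2912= -32.76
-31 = -31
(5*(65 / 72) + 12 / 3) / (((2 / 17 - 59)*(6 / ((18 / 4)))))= -10421 / 96096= -0.11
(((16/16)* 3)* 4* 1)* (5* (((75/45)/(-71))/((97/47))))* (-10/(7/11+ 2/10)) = 1292500/158401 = 8.16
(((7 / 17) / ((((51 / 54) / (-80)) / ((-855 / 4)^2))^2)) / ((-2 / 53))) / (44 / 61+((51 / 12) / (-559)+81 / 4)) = -18253400196295770187500 / 2341344193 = -7796119960007.85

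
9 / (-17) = -9 / 17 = -0.53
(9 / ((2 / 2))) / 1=9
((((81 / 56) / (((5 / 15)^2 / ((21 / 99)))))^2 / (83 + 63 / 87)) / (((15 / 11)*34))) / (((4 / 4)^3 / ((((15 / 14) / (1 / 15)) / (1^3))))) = 25686315 / 813632512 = 0.03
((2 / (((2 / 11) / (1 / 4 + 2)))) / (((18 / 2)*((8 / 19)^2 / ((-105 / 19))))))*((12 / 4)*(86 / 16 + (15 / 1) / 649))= -167741595 / 120832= -1388.22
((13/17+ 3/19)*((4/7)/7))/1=1192/15827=0.08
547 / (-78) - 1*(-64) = 4445 / 78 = 56.99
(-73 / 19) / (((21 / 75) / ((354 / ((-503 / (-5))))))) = -3230250 / 66899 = -48.29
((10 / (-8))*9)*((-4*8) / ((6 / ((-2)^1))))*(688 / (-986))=41280 / 493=83.73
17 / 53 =0.32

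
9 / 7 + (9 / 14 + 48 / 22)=633 / 154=4.11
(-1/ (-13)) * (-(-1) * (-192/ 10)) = -96/ 65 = -1.48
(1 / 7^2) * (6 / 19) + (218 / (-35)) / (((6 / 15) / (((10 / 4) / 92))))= -71381 / 171304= -0.42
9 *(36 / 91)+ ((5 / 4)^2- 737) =-1065613 / 1456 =-731.88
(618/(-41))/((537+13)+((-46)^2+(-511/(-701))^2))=-101228606/17907927889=-0.01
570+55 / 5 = 581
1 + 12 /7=2.71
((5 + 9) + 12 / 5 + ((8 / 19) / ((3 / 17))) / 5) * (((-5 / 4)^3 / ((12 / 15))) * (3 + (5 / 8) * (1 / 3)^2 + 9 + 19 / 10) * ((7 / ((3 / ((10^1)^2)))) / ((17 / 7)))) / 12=-370401565625 / 80372736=-4608.55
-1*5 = -5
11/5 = 2.20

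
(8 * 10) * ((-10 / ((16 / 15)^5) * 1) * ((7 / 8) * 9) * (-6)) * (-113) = -405449296875 / 131072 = -3093332.65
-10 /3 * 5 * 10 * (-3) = 500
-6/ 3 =-2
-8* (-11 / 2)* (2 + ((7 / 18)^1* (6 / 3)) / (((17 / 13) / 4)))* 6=58960 / 51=1156.08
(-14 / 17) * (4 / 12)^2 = -14 / 153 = -0.09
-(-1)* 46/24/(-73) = -23/876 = -0.03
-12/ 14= -6/ 7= -0.86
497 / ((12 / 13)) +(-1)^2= 6473 / 12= 539.42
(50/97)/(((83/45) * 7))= 2250/56357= 0.04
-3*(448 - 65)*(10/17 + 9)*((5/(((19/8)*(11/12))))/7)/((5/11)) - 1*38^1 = -18065470/2261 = -7990.04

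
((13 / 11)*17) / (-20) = -221 / 220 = -1.00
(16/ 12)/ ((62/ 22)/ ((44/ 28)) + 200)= 484/ 73251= 0.01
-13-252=-265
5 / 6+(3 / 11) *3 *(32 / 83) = 6293 / 5478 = 1.15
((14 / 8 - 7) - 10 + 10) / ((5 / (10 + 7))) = -357 / 20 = -17.85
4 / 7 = 0.57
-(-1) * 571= 571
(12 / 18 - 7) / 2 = -19 / 6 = -3.17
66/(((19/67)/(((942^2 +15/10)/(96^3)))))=435992249/1867776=233.43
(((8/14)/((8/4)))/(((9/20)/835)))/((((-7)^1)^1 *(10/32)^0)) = -33400/441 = -75.74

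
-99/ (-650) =99/ 650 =0.15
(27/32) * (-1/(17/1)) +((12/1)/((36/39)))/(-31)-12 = -12.47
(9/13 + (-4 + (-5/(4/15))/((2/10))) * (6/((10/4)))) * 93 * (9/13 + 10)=-232594.21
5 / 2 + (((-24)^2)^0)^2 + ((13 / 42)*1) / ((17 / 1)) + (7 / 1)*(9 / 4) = 27515 / 1428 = 19.27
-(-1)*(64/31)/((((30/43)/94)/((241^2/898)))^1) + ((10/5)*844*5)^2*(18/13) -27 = 267753886672081/2714205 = 98649102.29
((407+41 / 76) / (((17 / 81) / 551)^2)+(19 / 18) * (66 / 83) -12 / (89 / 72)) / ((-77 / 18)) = -215880549144031641 / 328765822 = -656639269.35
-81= -81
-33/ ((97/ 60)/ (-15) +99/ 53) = -1574100/ 83959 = -18.75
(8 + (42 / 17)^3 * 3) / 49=261568 / 240737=1.09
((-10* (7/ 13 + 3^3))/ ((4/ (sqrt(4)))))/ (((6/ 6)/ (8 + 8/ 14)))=-107400/ 91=-1180.22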